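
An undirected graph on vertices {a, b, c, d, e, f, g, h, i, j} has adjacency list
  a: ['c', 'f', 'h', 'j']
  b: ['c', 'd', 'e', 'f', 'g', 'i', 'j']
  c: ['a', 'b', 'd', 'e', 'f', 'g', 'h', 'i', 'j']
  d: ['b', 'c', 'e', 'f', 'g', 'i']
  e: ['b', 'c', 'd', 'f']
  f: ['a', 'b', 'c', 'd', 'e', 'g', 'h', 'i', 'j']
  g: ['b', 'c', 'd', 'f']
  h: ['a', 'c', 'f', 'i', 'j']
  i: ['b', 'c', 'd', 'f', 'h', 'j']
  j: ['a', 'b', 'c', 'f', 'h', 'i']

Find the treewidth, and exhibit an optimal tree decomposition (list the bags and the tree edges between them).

Treewidth 4.
Bags: B1 = {b, c, d, f, i}  B2 = {b, c, d, f, g}  B3 = {b, c, f, i, j}  B4 = {c, f, h, i, j}  B5 = {a, c, f, h, j}  B6 = {b, c, d, e, f}
Tree: B1–B2, B1–B3, B3–B4, B4–B5, B1–B6

Each bag holds 5 vertices, so the decomposition has width 4, which upper-bounds the treewidth. For the lower bound, the 5 vertices {a, c, f, h, j} are pairwise adjacent, and any tree decomposition puts a clique entirely inside one bag — forcing width ≥ 4. Combining the bounds, tw(G) = 4.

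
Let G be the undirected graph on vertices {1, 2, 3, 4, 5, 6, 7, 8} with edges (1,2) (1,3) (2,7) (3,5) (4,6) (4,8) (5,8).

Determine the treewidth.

1

A width-1 tree decomposition is:
Bags: B1 = {4, 6}  B2 = {4, 8}  B3 = {5, 8}  B4 = {3, 5}  B5 = {1, 3}  B6 = {1, 2}  B7 = {2, 7}
Tree: B1–B2, B2–B3, B3–B4, B4–B5, B5–B6, B6–B7
The largest bag has 2 vertices, giving width 1; this decomposition certifies tw(G) ≤ 1. Since G has at least one edge (e.g. 6–4), it is not an edgeless graph, so tw(G) ≥ 1. The upper and lower bounds meet at 1, so that is the treewidth.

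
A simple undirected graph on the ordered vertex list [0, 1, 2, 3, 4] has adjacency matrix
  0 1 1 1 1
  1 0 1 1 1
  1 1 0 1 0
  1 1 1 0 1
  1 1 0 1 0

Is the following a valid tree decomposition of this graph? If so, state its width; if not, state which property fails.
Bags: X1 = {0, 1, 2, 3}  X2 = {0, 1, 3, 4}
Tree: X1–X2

Checking the three conditions: (i) the bags cover all of {0, 1, 2, 3, 4}; (ii) for each edge, some bag contains both endpoints; (iii) the bags containing any fixed vertex form a subtree. All hold, so the decomposition is valid with width 4 − 1 = 3.

Yes; width 3.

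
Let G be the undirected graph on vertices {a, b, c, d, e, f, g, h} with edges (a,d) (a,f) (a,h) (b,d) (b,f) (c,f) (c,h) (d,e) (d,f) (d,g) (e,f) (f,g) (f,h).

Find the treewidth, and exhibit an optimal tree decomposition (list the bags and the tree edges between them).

The largest bag has 3 vertices, giving width 2; this decomposition certifies tw(G) ≤ 2. On the other hand G contains the 3-clique {d, f, g}. A clique must lie in a single bag of any decomposition, so no decomposition can have width below 2. Hence tw(G) = 2 exactly.

Treewidth 2.
Bags: B1 = {b, d, f}  B2 = {a, d, f}  B3 = {a, f, h}  B4 = {c, f, h}  B5 = {d, f, g}  B6 = {d, e, f}
Tree: B1–B2, B2–B3, B3–B4, B2–B5, B5–B6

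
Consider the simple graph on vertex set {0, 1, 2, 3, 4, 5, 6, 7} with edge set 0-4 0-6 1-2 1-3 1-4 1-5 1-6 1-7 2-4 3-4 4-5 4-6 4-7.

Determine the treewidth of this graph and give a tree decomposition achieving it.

The largest bag has 3 vertices, giving width 2; this decomposition certifies tw(G) ≤ 2. Conversely, {0, 4, 6} is a clique of size 3, and the vertices of any clique must share a bag in every tree decomposition; so some bag has ≥ 3 vertices and tw(G) ≥ 2. Hence tw(G) = 2 exactly.

Treewidth 2.
Bags: B1 = {1, 3, 4}  B2 = {1, 4, 6}  B3 = {1, 4, 5}  B4 = {1, 2, 4}  B5 = {0, 4, 6}  B6 = {1, 4, 7}
Tree: B1–B2, B2–B3, B2–B4, B2–B5, B1–B6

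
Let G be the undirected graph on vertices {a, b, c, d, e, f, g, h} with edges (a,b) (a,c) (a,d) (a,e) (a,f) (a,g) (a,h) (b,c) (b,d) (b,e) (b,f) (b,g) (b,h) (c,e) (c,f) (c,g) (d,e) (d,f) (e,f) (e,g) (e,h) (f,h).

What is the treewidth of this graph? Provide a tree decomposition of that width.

Every bag has size at most 5, so the width is 5 − 1 = 4 and tw(G) ≤ 4. For the lower bound, the 5 vertices {a, b, c, e, g} are pairwise adjacent, and any tree decomposition puts a clique entirely inside one bag — forcing width ≥ 4. Hence tw(G) = 4 exactly.

Treewidth 4.
One such decomposition:
Bags: B1 = {a, b, c, e, f}  B2 = {a, b, e, f, h}  B3 = {a, b, d, e, f}  B4 = {a, b, c, e, g}
Tree: B1–B2, B2–B3, B1–B4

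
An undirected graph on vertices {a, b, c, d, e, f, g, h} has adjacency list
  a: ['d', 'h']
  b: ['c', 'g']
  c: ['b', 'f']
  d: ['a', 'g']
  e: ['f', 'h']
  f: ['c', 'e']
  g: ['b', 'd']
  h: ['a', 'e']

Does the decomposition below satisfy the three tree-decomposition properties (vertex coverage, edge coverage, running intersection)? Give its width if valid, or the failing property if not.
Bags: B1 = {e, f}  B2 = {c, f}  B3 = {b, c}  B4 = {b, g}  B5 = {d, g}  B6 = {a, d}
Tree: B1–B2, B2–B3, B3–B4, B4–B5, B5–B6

No — vertex h appears in no bag.

A tree decomposition must satisfy three properties: every vertex lies in some bag; for every edge, both endpoints lie together in some bag; and for every vertex, the bags containing it form a connected subtree. Here vertex h appears in no bag, so the decomposition is invalid.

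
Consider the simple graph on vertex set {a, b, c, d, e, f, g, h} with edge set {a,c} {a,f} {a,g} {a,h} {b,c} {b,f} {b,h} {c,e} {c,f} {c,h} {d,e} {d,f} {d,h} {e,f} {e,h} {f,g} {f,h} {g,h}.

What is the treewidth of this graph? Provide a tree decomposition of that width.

The largest bag has 4 vertices, giving width 3; this decomposition certifies tw(G) ≤ 3. Conversely, {d, e, f, h} is a clique of size 4, and the vertices of any clique must share a bag in every tree decomposition; so some bag has ≥ 4 vertices and tw(G) ≥ 3. The upper and lower bounds meet at 3, so that is the treewidth.

Treewidth 3.
One optimal decomposition is:
Bags: B1 = {d, e, f, h}  B2 = {c, e, f, h}  B3 = {b, c, f, h}  B4 = {a, c, f, h}  B5 = {a, f, g, h}
Tree: B1–B2, B2–B3, B2–B4, B4–B5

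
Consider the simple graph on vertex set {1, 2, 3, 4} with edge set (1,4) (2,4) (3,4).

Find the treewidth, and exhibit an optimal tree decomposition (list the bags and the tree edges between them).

Every bag has size at most 2, so the width is 2 − 1 = 1 and tw(G) ≤ 1. G has an edge, so its treewidth is at least 1. Combining the bounds, tw(G) = 1.

Treewidth 1.
One such decomposition:
Bags: B1 = {1, 4}  B2 = {3, 4}  B3 = {2, 4}
Tree: B1–B2, B1–B3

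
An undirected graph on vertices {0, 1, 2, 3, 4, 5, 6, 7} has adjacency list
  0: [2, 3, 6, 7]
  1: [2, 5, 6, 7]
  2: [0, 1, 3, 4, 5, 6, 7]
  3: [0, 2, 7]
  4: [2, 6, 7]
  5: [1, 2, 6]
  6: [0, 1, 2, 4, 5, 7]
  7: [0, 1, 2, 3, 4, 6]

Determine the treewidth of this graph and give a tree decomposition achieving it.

Treewidth 3.
One such decomposition:
Bags: B1 = {0, 2, 6, 7}  B2 = {1, 2, 6, 7}  B3 = {1, 2, 5, 6}  B4 = {2, 4, 6, 7}  B5 = {0, 2, 3, 7}
Tree: B1–B2, B2–B3, B1–B4, B1–B5

Each bag holds 4 vertices, so the decomposition has width 3, which upper-bounds the treewidth. On the other hand G contains the 4-clique {0, 2, 3, 7}. A clique must lie in a single bag of any decomposition, so no decomposition can have width below 3. Hence tw(G) = 3 exactly.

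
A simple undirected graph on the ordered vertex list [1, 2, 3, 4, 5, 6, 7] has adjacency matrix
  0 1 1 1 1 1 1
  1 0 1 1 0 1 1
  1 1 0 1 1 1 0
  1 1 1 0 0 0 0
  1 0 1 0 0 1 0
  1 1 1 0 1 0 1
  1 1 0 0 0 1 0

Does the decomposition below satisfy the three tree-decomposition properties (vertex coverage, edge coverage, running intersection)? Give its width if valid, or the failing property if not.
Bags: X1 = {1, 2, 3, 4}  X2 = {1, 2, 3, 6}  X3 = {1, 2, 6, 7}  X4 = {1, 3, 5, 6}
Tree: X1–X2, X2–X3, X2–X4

Yes; width 3.

Vertex coverage: the bags together contain {1, 2, 3, 4, 5, 6, 7}, the full vertex set. Edge coverage: each edge of G has both endpoints in at least one bag. Running intersection: for every vertex, the bags containing it form a connected subtree. All three properties hold, so this is a valid tree decomposition of width max|bag| − 1 = 3, and hence tw(G) ≤ 3.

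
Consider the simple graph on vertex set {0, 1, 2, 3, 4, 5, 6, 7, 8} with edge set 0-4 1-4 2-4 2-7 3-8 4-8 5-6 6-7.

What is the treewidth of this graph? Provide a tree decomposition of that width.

Treewidth 1.
One such decomposition:
Bags: B1 = {2, 4}  B2 = {4, 8}  B3 = {2, 7}  B4 = {1, 4}  B5 = {0, 4}  B6 = {3, 8}  B7 = {6, 7}  B8 = {5, 6}
Tree: B1–B2, B1–B3, B1–B4, B1–B5, B2–B6, B3–B7, B7–B8

The largest bag has 2 vertices, giving width 1; this decomposition certifies tw(G) ≤ 1. Any graph with an edge has treewidth ≥ 1, and G has the edge 4–2. Therefore the treewidth is 1.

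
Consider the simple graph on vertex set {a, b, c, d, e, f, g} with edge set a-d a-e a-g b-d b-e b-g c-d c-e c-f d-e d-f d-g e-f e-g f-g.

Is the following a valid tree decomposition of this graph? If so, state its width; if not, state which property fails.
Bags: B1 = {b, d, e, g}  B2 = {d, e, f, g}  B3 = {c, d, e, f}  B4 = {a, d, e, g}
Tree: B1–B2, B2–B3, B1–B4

Every vertex of G appears in some bag (union = {a, b, c, d, e, f, g}); every edge is covered by a bag; and for each vertex v the set of bags containing v is connected in the bag tree. The decomposition is therefore valid. The largest bag has 4 vertices, so the width is 3.

Yes; width 3.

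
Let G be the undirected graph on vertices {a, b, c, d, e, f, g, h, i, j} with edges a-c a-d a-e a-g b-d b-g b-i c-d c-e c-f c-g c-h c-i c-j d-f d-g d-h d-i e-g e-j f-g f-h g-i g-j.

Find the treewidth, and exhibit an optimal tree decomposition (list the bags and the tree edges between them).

Each bag holds 4 vertices, so the decomposition has width 3, which upper-bounds the treewidth. On the other hand G contains the 4-clique {c, d, f, g}. A clique must lie in a single bag of any decomposition, so no decomposition can have width below 3. The upper and lower bounds meet at 3, so that is the treewidth.

Treewidth 3.
One optimal decomposition is:
Bags: B1 = {c, d, g, i}  B2 = {a, c, d, g}  B3 = {a, c, e, g}  B4 = {b, d, g, i}  B5 = {c, d, f, g}  B6 = {c, e, g, j}  B7 = {c, d, f, h}
Tree: B1–B2, B2–B3, B1–B4, B2–B5, B3–B6, B5–B7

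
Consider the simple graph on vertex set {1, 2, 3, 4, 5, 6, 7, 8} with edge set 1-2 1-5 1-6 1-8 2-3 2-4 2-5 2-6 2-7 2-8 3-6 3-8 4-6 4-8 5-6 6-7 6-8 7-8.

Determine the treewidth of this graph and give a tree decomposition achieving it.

Every bag has size at most 4, so the width is 4 − 1 = 3 and tw(G) ≤ 3. Conversely, {1, 2, 6, 8} is a clique of size 4, and the vertices of any clique must share a bag in every tree decomposition; so some bag has ≥ 4 vertices and tw(G) ≥ 3. Hence tw(G) = 3 exactly.

Treewidth 3.
Bags: B1 = {2, 3, 6, 8}  B2 = {2, 6, 7, 8}  B3 = {2, 4, 6, 8}  B4 = {1, 2, 6, 8}  B5 = {1, 2, 5, 6}
Tree: B1–B2, B1–B3, B1–B4, B4–B5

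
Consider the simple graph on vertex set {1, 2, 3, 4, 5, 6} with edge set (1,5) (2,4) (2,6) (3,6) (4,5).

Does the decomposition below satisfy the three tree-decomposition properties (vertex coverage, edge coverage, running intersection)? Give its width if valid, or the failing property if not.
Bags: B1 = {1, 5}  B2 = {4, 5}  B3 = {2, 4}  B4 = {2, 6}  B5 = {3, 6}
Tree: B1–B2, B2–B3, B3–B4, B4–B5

Checking the three conditions: (i) the bags cover all of {1, 2, 3, 4, 5, 6}; (ii) for each edge, some bag contains both endpoints; (iii) the bags containing any fixed vertex form a subtree. All hold, so the decomposition is valid with width 2 − 1 = 1.

Yes; width 1.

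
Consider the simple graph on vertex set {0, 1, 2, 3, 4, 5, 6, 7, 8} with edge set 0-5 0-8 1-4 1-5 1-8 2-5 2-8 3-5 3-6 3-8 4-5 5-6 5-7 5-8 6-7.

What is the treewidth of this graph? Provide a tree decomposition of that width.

Treewidth 2.
One such decomposition:
Bags: B1 = {3, 5, 8}  B2 = {3, 5, 6}  B3 = {2, 5, 8}  B4 = {1, 5, 8}  B5 = {1, 4, 5}  B6 = {0, 5, 8}  B7 = {5, 6, 7}
Tree: B1–B2, B1–B3, B1–B4, B4–B5, B3–B6, B2–B7

Each bag holds 3 vertices, so the decomposition has width 2, which upper-bounds the treewidth. On the other hand G contains the 3-clique {0, 5, 8}. A clique must lie in a single bag of any decomposition, so no decomposition can have width below 2. Hence tw(G) = 2 exactly.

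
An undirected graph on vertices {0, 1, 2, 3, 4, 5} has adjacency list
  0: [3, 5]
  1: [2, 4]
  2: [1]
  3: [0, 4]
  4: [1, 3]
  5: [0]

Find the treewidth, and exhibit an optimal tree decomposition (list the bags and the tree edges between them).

Treewidth 1.
One such decomposition:
Bags: B1 = {0, 5}  B2 = {0, 3}  B3 = {3, 4}  B4 = {1, 4}  B5 = {1, 2}
Tree: B1–B2, B2–B3, B3–B4, B4–B5

The largest bag has 2 vertices, giving width 1; this decomposition certifies tw(G) ≤ 1. G has an edge, so its treewidth is at least 1. The upper and lower bounds meet at 1, so that is the treewidth.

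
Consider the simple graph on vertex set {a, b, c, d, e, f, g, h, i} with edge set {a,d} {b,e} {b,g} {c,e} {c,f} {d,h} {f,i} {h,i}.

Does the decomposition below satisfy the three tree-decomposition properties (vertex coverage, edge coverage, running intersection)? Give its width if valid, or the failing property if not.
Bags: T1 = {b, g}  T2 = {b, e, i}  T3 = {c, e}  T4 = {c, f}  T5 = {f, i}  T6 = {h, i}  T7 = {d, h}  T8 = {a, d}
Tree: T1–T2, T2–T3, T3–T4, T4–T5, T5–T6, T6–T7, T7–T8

A tree decomposition must satisfy three properties: every vertex lies in some bag; for every edge, both endpoints lie together in some bag; and for every vertex, the bags containing it form a connected subtree. Here bags containing vertex i are not connected in the tree, so the decomposition is invalid.

No — bags containing vertex i are not connected in the tree.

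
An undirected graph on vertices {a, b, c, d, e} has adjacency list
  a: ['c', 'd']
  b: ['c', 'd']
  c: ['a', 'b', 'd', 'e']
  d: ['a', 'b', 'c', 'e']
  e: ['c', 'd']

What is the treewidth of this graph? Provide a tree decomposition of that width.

Treewidth 2.
One such decomposition:
Bags: B1 = {c, d, e}  B2 = {a, c, d}  B3 = {b, c, d}
Tree: B1–B2, B1–B3

Each bag holds 3 vertices, so the decomposition has width 2, which upper-bounds the treewidth. For the lower bound, the 3 vertices {c, d, e} are pairwise adjacent, and any tree decomposition puts a clique entirely inside one bag — forcing width ≥ 2. The upper and lower bounds meet at 2, so that is the treewidth.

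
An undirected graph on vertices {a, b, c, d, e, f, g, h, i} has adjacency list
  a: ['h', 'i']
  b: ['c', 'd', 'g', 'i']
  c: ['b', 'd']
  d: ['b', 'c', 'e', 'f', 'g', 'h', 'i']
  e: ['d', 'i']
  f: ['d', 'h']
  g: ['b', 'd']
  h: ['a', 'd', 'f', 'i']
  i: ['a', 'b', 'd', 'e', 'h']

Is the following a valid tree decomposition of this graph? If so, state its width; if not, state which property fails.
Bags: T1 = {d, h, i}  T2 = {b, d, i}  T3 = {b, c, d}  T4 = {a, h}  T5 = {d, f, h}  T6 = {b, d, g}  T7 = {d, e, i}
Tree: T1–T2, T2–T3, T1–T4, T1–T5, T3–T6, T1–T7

A tree decomposition must satisfy three properties: every vertex lies in some bag; for every edge, both endpoints lie together in some bag; and for every vertex, the bags containing it form a connected subtree. Here edge (i,a) lies in no bag, so the decomposition is invalid.

No — edge (i,a) lies in no bag.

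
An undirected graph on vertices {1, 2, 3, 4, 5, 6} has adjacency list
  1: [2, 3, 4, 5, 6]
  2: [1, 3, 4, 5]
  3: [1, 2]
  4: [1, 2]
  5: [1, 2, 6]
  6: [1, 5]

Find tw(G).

A width-2 tree decomposition is:
Bags: B1 = {1, 2, 4}  B2 = {1, 2, 3}  B3 = {1, 2, 5}  B4 = {1, 5, 6}
Tree: B1–B2, B1–B3, B3–B4
Every bag has size at most 3, so the width is 3 − 1 = 2 and tw(G) ≤ 2. On the other hand G contains the 3-clique {1, 2, 3}. A clique must lie in a single bag of any decomposition, so no decomposition can have width below 2. Hence tw(G) = 2 exactly.

2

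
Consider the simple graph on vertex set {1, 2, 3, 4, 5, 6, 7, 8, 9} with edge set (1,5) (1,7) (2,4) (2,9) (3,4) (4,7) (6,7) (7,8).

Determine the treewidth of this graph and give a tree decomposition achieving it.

The largest bag has 2 vertices, giving width 1; this decomposition certifies tw(G) ≤ 1. G has an edge, so its treewidth is at least 1. Hence tw(G) = 1 exactly.

Treewidth 1.
One such decomposition:
Bags: B1 = {7, 8}  B2 = {6, 7}  B3 = {4, 7}  B4 = {1, 7}  B5 = {2, 4}  B6 = {1, 5}  B7 = {2, 9}  B8 = {3, 4}
Tree: B1–B2, B1–B3, B2–B4, B3–B5, B4–B6, B5–B7, B3–B8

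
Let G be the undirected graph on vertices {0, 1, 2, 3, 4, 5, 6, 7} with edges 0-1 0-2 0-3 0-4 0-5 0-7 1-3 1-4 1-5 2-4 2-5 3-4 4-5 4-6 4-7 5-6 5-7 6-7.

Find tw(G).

3

A width-3 tree decomposition is:
Bags: B1 = {0, 2, 4, 5}  B2 = {0, 4, 5, 7}  B3 = {0, 1, 4, 5}  B4 = {0, 1, 3, 4}  B5 = {4, 5, 6, 7}
Tree: B1–B2, B1–B3, B3–B4, B2–B5
Every bag has size at most 4, so the width is 4 − 1 = 3 and tw(G) ≤ 3. On the other hand G contains the 4-clique {0, 1, 3, 4}. A clique must lie in a single bag of any decomposition, so no decomposition can have width below 3. The upper and lower bounds meet at 3, so that is the treewidth.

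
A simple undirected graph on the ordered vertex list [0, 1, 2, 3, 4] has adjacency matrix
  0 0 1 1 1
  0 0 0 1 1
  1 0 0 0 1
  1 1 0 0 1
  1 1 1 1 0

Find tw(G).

A width-2 tree decomposition is:
Bags: B1 = {0, 2, 4}  B2 = {0, 3, 4}  B3 = {1, 3, 4}
Tree: B1–B2, B2–B3
Each bag holds 3 vertices, so the decomposition has width 2, which upper-bounds the treewidth. Conversely, {0, 2, 4} is a clique of size 3, and the vertices of any clique must share a bag in every tree decomposition; so some bag has ≥ 3 vertices and tw(G) ≥ 2. Hence tw(G) = 2 exactly.

2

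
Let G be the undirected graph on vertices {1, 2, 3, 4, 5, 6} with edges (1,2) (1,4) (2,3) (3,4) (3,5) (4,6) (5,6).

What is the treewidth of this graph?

A width-2 tree decomposition is:
Bags: B1 = {1, 2, 3}  B2 = {1, 3, 4}  B3 = {3, 4, 5}  B4 = {4, 5, 6}
Tree: B1–B2, B2–B3, B3–B4
The largest bag has 3 vertices, giving width 2; this decomposition certifies tw(G) ≤ 2. Since 2–1–4–3–2 is a cycle in G, G is not acyclic. Forests are exactly the graphs of treewidth ≤ 1, so tw(G) ≥ 2. The upper and lower bounds meet at 2, so that is the treewidth.

2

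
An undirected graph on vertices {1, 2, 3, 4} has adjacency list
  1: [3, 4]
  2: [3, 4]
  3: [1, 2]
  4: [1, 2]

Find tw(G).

A width-2 tree decomposition is:
Bags: B1 = {1, 2, 3}  B2 = {1, 2, 4}
Tree: B1–B2
Each bag holds 3 vertices, so the decomposition has width 2, which upper-bounds the treewidth. Since 1–3–2–4–1 is a cycle in G, G is not acyclic. Forests are exactly the graphs of treewidth ≤ 1, so tw(G) ≥ 2. Combining the bounds, tw(G) = 2.

2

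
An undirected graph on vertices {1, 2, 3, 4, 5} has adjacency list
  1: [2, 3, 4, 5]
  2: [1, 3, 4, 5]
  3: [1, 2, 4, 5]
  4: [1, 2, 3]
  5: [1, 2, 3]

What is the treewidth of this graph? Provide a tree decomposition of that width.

Treewidth 3.
One such decomposition:
Bags: B1 = {1, 2, 3, 5}  B2 = {1, 2, 3, 4}
Tree: B1–B2

Each bag holds 4 vertices, so the decomposition has width 3, which upper-bounds the treewidth. On the other hand G contains the 4-clique {1, 2, 3, 4}. A clique must lie in a single bag of any decomposition, so no decomposition can have width below 3. The upper and lower bounds meet at 3, so that is the treewidth.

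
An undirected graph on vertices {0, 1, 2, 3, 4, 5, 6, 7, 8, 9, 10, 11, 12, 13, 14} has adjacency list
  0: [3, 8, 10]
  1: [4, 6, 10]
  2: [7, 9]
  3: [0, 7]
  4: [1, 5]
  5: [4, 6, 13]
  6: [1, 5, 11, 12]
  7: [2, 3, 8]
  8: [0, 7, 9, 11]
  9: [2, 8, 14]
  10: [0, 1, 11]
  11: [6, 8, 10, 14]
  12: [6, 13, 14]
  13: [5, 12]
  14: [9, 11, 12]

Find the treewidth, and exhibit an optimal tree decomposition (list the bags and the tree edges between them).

Treewidth 3.
One such decomposition:
Bags: B1 = {4, 5, 12, 13}  B2 = {4, 5, 6, 12}  B3 = {1, 4, 6, 12}  B4 = {1, 6, 12, 14}  B5 = {1, 6, 11, 14}  B6 = {1, 10, 11, 14}  B7 = {9, 10, 11, 14}  B8 = {8, 9, 10, 11}  B9 = {0, 8, 9, 10}  B10 = {0, 2, 8, 9}  B11 = {0, 2, 7, 8}  B12 = {0, 2, 3, 7}
Tree: B1–B2, B2–B3, B3–B4, B4–B5, B5–B6, B6–B7, B7–B8, B8–B9, B9–B10, B10–B11, B11–B12

Each bag holds 4 vertices, so the decomposition has width 3, which upper-bounds the treewidth. For the lower bound: the 4 vertex sets {4,5,13}, {12}, {6}, {1,10,11,14} are disjoint, each induces a connected subgraph, and every pair is joined by at least one edge of G. Contracting each set to a single vertex therefore yields K_{4} as a minor, and since treewidth is minor-monotone, tw(G) ≥ tw(K_{4}) = 3. Combining the bounds, tw(G) = 3.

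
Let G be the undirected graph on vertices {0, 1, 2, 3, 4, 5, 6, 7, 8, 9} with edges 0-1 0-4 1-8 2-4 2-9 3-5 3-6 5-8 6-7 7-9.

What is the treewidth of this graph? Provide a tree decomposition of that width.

Treewidth 2.
One optimal decomposition is:
Bags: B1 = {1, 5, 8}  B2 = {1, 3, 5}  B3 = {1, 3, 6}  B4 = {1, 6, 7}  B5 = {1, 7, 9}  B6 = {1, 2, 9}  B7 = {1, 2, 4}  B8 = {0, 1, 4}
Tree: B1–B2, B2–B3, B3–B4, B4–B5, B5–B6, B6–B7, B7–B8

The largest bag has 3 vertices, giving width 2; this decomposition certifies tw(G) ≤ 2. For the lower bound, G contains the cycle 1–8–5–3–6–7–9–2–4–0–1, so G is not a forest; only forests have treewidth ≤ 1, hence tw(G) ≥ 2. Hence tw(G) = 2 exactly.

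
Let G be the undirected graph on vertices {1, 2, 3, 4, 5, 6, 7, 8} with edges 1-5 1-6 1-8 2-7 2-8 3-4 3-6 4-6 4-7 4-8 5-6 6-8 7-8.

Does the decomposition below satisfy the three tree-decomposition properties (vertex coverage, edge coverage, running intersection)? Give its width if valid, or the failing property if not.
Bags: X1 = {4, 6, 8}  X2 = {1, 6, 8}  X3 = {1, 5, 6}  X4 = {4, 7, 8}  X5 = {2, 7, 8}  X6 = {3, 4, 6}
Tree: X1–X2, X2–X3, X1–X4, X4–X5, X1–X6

Yes; width 2.

Every vertex of G appears in some bag (union = {1, 2, 3, 4, 5, 6, 7, 8}); every edge is covered by a bag; and for each vertex v the set of bags containing v is connected in the bag tree. The decomposition is therefore valid. The largest bag has 3 vertices, so the width is 2.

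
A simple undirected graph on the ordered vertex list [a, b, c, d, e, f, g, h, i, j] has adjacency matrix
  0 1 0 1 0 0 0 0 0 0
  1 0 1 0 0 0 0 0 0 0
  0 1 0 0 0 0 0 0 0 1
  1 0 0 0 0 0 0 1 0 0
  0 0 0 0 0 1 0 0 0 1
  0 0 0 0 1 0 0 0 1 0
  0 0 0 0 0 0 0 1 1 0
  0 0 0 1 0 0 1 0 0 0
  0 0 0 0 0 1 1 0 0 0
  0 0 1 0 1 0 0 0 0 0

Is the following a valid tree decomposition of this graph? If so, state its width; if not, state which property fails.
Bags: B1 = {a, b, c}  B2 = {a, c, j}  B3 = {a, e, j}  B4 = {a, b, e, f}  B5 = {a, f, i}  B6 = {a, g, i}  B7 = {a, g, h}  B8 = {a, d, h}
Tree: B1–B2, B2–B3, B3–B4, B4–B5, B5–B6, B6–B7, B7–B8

No — bags containing vertex b are not connected in the tree.

A tree decomposition must satisfy three properties: every vertex lies in some bag; for every edge, both endpoints lie together in some bag; and for every vertex, the bags containing it form a connected subtree. Here bags containing vertex b are not connected in the tree, so the decomposition is invalid.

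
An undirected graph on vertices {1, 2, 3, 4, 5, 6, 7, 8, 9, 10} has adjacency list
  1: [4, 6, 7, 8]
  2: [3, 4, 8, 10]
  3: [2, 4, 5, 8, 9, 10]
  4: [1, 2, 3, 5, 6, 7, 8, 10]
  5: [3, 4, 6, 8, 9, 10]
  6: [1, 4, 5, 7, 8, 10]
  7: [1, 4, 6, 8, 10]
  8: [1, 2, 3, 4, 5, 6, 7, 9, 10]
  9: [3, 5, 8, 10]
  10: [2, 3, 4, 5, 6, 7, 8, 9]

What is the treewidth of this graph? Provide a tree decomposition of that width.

The largest bag has 5 vertices, giving width 4; this decomposition certifies tw(G) ≤ 4. Conversely, {3, 5, 8, 9, 10} is a clique of size 5, and the vertices of any clique must share a bag in every tree decomposition; so some bag has ≥ 5 vertices and tw(G) ≥ 4. Therefore the treewidth is 4.

Treewidth 4.
Bags: B1 = {4, 5, 6, 8, 10}  B2 = {4, 6, 7, 8, 10}  B3 = {3, 4, 5, 8, 10}  B4 = {3, 5, 8, 9, 10}  B5 = {1, 4, 6, 7, 8}  B6 = {2, 3, 4, 8, 10}
Tree: B1–B2, B1–B3, B3–B4, B2–B5, B3–B6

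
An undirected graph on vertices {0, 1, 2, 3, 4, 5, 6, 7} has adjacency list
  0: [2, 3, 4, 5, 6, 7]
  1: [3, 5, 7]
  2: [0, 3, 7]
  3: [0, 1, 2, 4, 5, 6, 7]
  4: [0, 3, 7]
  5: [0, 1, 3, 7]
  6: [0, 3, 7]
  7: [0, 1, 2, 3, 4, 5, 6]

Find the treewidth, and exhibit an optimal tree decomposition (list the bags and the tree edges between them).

Treewidth 3.
One such decomposition:
Bags: B1 = {0, 3, 5, 7}  B2 = {0, 3, 6, 7}  B3 = {1, 3, 5, 7}  B4 = {0, 2, 3, 7}  B5 = {0, 3, 4, 7}
Tree: B1–B2, B1–B3, B1–B4, B4–B5

The largest bag has 4 vertices, giving width 3; this decomposition certifies tw(G) ≤ 3. Conversely, {0, 2, 3, 7} is a clique of size 4, and the vertices of any clique must share a bag in every tree decomposition; so some bag has ≥ 4 vertices and tw(G) ≥ 3. Combining the bounds, tw(G) = 3.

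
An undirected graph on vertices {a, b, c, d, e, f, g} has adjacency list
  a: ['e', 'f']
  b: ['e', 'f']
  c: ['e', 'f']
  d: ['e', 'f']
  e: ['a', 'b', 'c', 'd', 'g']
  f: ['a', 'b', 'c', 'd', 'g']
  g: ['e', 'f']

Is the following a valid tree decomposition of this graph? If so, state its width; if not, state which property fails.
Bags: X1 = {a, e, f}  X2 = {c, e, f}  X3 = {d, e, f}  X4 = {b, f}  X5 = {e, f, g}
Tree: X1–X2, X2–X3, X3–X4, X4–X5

A tree decomposition must satisfy three properties: every vertex lies in some bag; for every edge, both endpoints lie together in some bag; and for every vertex, the bags containing it form a connected subtree. Here edge (e,b) lies in no bag, so the decomposition is invalid.

No — edge (e,b) lies in no bag.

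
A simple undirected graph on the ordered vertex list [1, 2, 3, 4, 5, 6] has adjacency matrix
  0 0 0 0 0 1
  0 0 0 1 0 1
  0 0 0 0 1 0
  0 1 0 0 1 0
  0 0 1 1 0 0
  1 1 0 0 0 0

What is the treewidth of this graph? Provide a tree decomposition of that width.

Treewidth 1.
Bags: B1 = {1, 6}  B2 = {2, 6}  B3 = {2, 4}  B4 = {4, 5}  B5 = {3, 5}
Tree: B1–B2, B2–B3, B3–B4, B4–B5

Every bag has size at most 2, so the width is 2 − 1 = 1 and tw(G) ≤ 1. Any graph with an edge has treewidth ≥ 1, and G has the edge 1–6. The upper and lower bounds meet at 1, so that is the treewidth.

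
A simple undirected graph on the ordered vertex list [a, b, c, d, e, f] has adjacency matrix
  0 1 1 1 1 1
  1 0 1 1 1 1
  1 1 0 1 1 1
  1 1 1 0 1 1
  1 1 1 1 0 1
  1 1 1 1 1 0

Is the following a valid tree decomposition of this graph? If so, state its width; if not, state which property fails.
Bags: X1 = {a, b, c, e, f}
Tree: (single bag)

No — vertex d appears in no bag.

A tree decomposition must satisfy three properties: every vertex lies in some bag; for every edge, both endpoints lie together in some bag; and for every vertex, the bags containing it form a connected subtree. Here vertex d appears in no bag, so the decomposition is invalid.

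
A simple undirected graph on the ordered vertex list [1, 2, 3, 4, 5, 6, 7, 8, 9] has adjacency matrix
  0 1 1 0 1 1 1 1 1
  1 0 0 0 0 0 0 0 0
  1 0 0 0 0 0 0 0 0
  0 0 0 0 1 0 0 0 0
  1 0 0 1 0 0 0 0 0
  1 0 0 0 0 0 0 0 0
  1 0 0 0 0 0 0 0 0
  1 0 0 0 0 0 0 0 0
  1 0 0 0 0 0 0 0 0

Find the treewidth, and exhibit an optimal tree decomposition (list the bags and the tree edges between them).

Treewidth 1.
One such decomposition:
Bags: B1 = {1, 6}  B2 = {1, 3}  B3 = {1, 2}  B4 = {1, 7}  B5 = {1, 5}  B6 = {1, 9}  B7 = {1, 8}  B8 = {4, 5}
Tree: B1–B2, B2–B3, B2–B4, B1–B5, B4–B6, B4–B7, B5–B8

Every bag has size at most 2, so the width is 2 − 1 = 1 and tw(G) ≤ 1. Since G has at least one edge (e.g. 1–6), it is not an edgeless graph, so tw(G) ≥ 1. Hence tw(G) = 1 exactly.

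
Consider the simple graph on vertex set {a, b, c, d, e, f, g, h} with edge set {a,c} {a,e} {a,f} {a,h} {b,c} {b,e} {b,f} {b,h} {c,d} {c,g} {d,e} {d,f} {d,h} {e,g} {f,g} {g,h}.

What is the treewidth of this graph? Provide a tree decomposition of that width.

Treewidth 4.
One such decomposition:
Bags: B1 = {a, b, d, f, g}  B2 = {a, b, c, d, g}  B3 = {a, b, d, g, h}  B4 = {a, b, d, e, g}
Tree: B1–B2, B2–B3, B3–B4

Each bag holds 5 vertices, so the decomposition has width 4, which upper-bounds the treewidth. For the lower bound: the 5 vertex sets {a,f}, {c,g}, {d,h}, {b}, {e} are disjoint, each induces a connected subgraph, and every pair is joined by at least one edge of G. Contracting each set to a single vertex therefore yields K_{5} as a minor, and since treewidth is minor-monotone, tw(G) ≥ tw(K_{5}) = 4. Therefore the treewidth is 4.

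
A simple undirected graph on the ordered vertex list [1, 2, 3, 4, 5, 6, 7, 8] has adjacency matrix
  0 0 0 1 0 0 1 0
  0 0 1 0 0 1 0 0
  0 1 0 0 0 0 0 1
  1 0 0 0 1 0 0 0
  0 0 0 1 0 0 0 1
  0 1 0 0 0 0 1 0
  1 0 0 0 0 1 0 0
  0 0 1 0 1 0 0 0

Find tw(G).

A width-2 tree decomposition is:
Bags: B1 = {2, 3, 6}  B2 = {3, 6, 7}  B3 = {1, 3, 7}  B4 = {1, 3, 4}  B5 = {3, 4, 5}  B6 = {3, 5, 8}
Tree: B1–B2, B2–B3, B3–B4, B4–B5, B5–B6
Every bag has size at most 3, so the width is 3 − 1 = 2 and tw(G) ≤ 2. For the lower bound, G contains the cycle 3–2–6–7–1–4–5–8–3, so G is not a forest; only forests have treewidth ≤ 1, hence tw(G) ≥ 2. Therefore the treewidth is 2.

2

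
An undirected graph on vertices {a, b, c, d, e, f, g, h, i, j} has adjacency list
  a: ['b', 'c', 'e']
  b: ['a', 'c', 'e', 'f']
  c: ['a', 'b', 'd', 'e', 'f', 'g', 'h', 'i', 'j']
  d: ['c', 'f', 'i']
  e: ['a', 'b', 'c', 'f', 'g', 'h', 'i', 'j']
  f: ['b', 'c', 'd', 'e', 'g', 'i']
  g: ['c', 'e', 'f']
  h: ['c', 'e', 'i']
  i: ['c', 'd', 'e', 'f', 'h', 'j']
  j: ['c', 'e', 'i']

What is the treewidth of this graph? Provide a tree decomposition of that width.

Every bag has size at most 4, so the width is 4 − 1 = 3 and tw(G) ≤ 3. For the lower bound, the 4 vertices {c, d, f, i} are pairwise adjacent, and any tree decomposition puts a clique entirely inside one bag — forcing width ≥ 3. Combining the bounds, tw(G) = 3.

Treewidth 3.
Bags: B1 = {c, e, f, i}  B2 = {c, e, h, i}  B3 = {c, e, f, g}  B4 = {c, d, f, i}  B5 = {b, c, e, f}  B6 = {c, e, i, j}  B7 = {a, b, c, e}
Tree: B1–B2, B1–B3, B1–B4, B3–B5, B1–B6, B5–B7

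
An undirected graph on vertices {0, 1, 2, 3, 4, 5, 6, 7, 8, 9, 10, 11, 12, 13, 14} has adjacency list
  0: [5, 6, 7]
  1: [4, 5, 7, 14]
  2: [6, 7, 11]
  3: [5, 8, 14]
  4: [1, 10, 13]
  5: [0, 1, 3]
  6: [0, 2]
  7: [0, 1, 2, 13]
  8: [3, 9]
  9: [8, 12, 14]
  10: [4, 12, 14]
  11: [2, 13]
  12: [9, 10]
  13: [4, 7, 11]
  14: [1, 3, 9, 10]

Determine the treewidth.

3

A width-3 tree decomposition is:
Bags: B1 = {2, 6, 11, 13}  B2 = {2, 6, 7, 13}  B3 = {0, 6, 7, 13}  B4 = {0, 4, 7, 13}  B5 = {0, 1, 4, 7}  B6 = {0, 1, 4, 5}  B7 = {1, 4, 5, 10}  B8 = {1, 5, 10, 14}  B9 = {3, 5, 10, 14}  B10 = {3, 10, 12, 14}  B11 = {3, 9, 12, 14}  B12 = {3, 8, 9, 12}
Tree: B1–B2, B2–B3, B3–B4, B4–B5, B5–B6, B6–B7, B7–B8, B8–B9, B9–B10, B10–B11, B11–B12
Every bag has size at most 4, so the width is 4 − 1 = 3 and tw(G) ≤ 3. For the lower bound: the 4 vertex sets {2,6,11}, {13}, {7}, {0,1,4,5} are disjoint, each induces a connected subgraph, and every pair is joined by at least one edge of G. Contracting each set to a single vertex therefore yields K_{4} as a minor, and since treewidth is minor-monotone, tw(G) ≥ tw(K_{4}) = 3. Therefore the treewidth is 3.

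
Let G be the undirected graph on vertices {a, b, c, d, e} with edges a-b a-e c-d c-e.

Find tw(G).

1

A width-1 tree decomposition is:
Bags: B1 = {c, d}  B2 = {c, e}  B3 = {a, e}  B4 = {a, b}
Tree: B1–B2, B2–B3, B3–B4
The largest bag has 2 vertices, giving width 1; this decomposition certifies tw(G) ≤ 1. Since G has at least one edge (e.g. d–c), it is not an edgeless graph, so tw(G) ≥ 1. Therefore the treewidth is 1.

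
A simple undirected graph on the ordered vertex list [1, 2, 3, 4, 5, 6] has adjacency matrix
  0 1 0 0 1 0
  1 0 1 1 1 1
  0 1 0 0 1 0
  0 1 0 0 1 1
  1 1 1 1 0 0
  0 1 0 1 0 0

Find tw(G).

A width-2 tree decomposition is:
Bags: B1 = {2, 4, 5}  B2 = {1, 2, 5}  B3 = {2, 4, 6}  B4 = {2, 3, 5}
Tree: B1–B2, B1–B3, B1–B4
The largest bag has 3 vertices, giving width 2; this decomposition certifies tw(G) ≤ 2. For the lower bound, the 3 vertices {1, 2, 5} are pairwise adjacent, and any tree decomposition puts a clique entirely inside one bag — forcing width ≥ 2. The upper and lower bounds meet at 2, so that is the treewidth.

2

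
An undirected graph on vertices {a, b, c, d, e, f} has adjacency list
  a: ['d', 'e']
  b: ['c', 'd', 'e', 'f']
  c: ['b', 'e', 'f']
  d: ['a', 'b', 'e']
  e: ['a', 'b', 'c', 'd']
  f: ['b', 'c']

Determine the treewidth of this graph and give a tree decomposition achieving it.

Every bag has size at most 3, so the width is 3 − 1 = 2 and tw(G) ≤ 2. On the other hand G contains the 3-clique {a, d, e}. A clique must lie in a single bag of any decomposition, so no decomposition can have width below 2. The upper and lower bounds meet at 2, so that is the treewidth.

Treewidth 2.
One optimal decomposition is:
Bags: B1 = {a, d, e}  B2 = {b, d, e}  B3 = {b, c, e}  B4 = {b, c, f}
Tree: B1–B2, B2–B3, B3–B4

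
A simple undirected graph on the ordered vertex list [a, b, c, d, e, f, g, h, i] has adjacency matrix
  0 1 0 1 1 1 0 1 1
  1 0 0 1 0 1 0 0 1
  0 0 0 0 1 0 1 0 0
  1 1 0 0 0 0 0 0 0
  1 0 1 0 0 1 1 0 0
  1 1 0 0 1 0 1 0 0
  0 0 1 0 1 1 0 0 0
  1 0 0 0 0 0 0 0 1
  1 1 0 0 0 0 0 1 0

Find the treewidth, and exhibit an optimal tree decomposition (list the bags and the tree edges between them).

The largest bag has 3 vertices, giving width 2; this decomposition certifies tw(G) ≤ 2. For the lower bound, the 3 vertices {c, e, g} are pairwise adjacent, and any tree decomposition puts a clique entirely inside one bag — forcing width ≥ 2. Combining the bounds, tw(G) = 2.

Treewidth 2.
One such decomposition:
Bags: B1 = {a, b, f}  B2 = {a, b, i}  B3 = {a, e, f}  B4 = {e, f, g}  B5 = {a, b, d}  B6 = {c, e, g}  B7 = {a, h, i}
Tree: B1–B2, B1–B3, B3–B4, B2–B5, B4–B6, B2–B7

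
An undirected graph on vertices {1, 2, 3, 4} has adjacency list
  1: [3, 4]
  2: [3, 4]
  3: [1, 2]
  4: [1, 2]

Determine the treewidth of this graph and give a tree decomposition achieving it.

Every bag has size at most 3, so the width is 3 − 1 = 2 and tw(G) ≤ 2. The edges 4–1–3–2–4 form a cycle, so G is not a tree and its treewidth is at least 2. Combining the bounds, tw(G) = 2.

Treewidth 2.
Bags: B1 = {1, 3, 4}  B2 = {2, 3, 4}
Tree: B1–B2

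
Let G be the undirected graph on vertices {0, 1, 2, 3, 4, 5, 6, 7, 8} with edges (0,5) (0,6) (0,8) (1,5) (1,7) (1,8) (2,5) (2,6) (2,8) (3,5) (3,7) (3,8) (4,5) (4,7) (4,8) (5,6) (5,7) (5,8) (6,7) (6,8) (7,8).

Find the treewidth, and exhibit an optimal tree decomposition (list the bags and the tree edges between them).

Treewidth 3.
One such decomposition:
Bags: B1 = {5, 6, 7, 8}  B2 = {3, 5, 7, 8}  B3 = {0, 5, 6, 8}  B4 = {2, 5, 6, 8}  B5 = {1, 5, 7, 8}  B6 = {4, 5, 7, 8}
Tree: B1–B2, B1–B3, B1–B4, B2–B5, B1–B6

Each bag holds 4 vertices, so the decomposition has width 3, which upper-bounds the treewidth. For the lower bound, the 4 vertices {0, 5, 6, 8} are pairwise adjacent, and any tree decomposition puts a clique entirely inside one bag — forcing width ≥ 3. Therefore the treewidth is 3.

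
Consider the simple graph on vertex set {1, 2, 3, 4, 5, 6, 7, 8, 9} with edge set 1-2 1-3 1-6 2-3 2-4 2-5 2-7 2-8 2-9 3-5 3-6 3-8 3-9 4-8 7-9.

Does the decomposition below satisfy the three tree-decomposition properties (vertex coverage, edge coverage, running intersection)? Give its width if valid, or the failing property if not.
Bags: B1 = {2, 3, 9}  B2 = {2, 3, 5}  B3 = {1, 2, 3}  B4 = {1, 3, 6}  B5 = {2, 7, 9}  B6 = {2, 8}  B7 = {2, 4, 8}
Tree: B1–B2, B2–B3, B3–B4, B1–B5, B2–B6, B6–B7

No — edge (3,8) lies in no bag.

A tree decomposition must satisfy three properties: every vertex lies in some bag; for every edge, both endpoints lie together in some bag; and for every vertex, the bags containing it form a connected subtree. Here edge (3,8) lies in no bag, so the decomposition is invalid.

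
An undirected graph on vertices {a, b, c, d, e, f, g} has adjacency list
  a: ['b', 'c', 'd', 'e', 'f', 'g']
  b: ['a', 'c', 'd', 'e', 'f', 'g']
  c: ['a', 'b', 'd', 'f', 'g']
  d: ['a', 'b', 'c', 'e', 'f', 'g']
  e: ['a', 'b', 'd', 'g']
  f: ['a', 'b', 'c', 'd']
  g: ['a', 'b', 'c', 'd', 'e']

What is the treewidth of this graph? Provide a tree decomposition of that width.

Treewidth 4.
One such decomposition:
Bags: B1 = {a, b, d, e, g}  B2 = {a, b, c, d, g}  B3 = {a, b, c, d, f}
Tree: B1–B2, B2–B3

Every bag has size at most 5, so the width is 5 − 1 = 4 and tw(G) ≤ 4. For the lower bound, the 5 vertices {a, b, d, e, g} are pairwise adjacent, and any tree decomposition puts a clique entirely inside one bag — forcing width ≥ 4. Hence tw(G) = 4 exactly.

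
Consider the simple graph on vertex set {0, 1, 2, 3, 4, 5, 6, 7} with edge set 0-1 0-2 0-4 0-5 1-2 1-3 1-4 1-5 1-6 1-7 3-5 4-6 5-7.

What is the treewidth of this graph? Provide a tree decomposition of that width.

The largest bag has 3 vertices, giving width 2; this decomposition certifies tw(G) ≤ 2. On the other hand G contains the 3-clique {0, 1, 2}. A clique must lie in a single bag of any decomposition, so no decomposition can have width below 2. The upper and lower bounds meet at 2, so that is the treewidth.

Treewidth 2.
One optimal decomposition is:
Bags: B1 = {1, 3, 5}  B2 = {0, 1, 5}  B3 = {1, 5, 7}  B4 = {0, 1, 4}  B5 = {0, 1, 2}  B6 = {1, 4, 6}
Tree: B1–B2, B2–B3, B2–B4, B2–B5, B4–B6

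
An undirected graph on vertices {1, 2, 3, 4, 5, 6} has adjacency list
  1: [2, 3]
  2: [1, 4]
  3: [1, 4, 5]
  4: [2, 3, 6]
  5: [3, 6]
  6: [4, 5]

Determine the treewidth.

2

A width-2 tree decomposition is:
Bags: B1 = {4, 5, 6}  B2 = {3, 4, 5}  B3 = {2, 3, 4}  B4 = {1, 2, 3}
Tree: B1–B2, B2–B3, B3–B4
Every bag has size at most 3, so the width is 3 − 1 = 2 and tw(G) ≤ 2. For the lower bound, G contains the cycle 6–5–3–4–6, so G is not a forest; only forests have treewidth ≤ 1, hence tw(G) ≥ 2. The upper and lower bounds meet at 2, so that is the treewidth.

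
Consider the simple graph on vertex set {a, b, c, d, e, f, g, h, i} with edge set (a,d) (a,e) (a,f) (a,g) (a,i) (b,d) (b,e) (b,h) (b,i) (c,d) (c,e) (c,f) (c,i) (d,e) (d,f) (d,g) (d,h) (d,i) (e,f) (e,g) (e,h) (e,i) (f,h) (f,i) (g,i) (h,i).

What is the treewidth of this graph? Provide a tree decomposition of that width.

Each bag holds 5 vertices, so the decomposition has width 4, which upper-bounds the treewidth. On the other hand G contains the 5-clique {a, d, e, g, i}. A clique must lie in a single bag of any decomposition, so no decomposition can have width below 4. The upper and lower bounds meet at 4, so that is the treewidth.

Treewidth 4.
One such decomposition:
Bags: B1 = {d, e, f, h, i}  B2 = {a, d, e, f, i}  B3 = {b, d, e, h, i}  B4 = {a, d, e, g, i}  B5 = {c, d, e, f, i}
Tree: B1–B2, B1–B3, B2–B4, B1–B5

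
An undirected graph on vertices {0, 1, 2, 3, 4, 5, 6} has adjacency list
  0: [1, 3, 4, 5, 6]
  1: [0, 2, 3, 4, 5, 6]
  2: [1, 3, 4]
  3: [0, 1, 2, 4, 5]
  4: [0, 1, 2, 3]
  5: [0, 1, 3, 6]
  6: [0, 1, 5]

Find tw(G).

A width-3 tree decomposition is:
Bags: B1 = {0, 1, 3, 5}  B2 = {0, 1, 3, 4}  B3 = {1, 2, 3, 4}  B4 = {0, 1, 5, 6}
Tree: B1–B2, B2–B3, B1–B4
Each bag holds 4 vertices, so the decomposition has width 3, which upper-bounds the treewidth. For the lower bound, the 4 vertices {0, 1, 3, 4} are pairwise adjacent, and any tree decomposition puts a clique entirely inside one bag — forcing width ≥ 3. The upper and lower bounds meet at 3, so that is the treewidth.

3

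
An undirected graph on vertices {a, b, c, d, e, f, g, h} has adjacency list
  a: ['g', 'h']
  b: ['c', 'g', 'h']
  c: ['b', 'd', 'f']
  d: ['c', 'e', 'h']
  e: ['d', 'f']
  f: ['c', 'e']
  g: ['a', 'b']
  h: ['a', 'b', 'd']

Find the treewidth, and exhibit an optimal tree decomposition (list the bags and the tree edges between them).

Treewidth 2.
One optimal decomposition is:
Bags: B1 = {d, e, f}  B2 = {c, d, f}  B3 = {c, d, h}  B4 = {b, c, h}  B5 = {a, b, h}  B6 = {a, b, g}
Tree: B1–B2, B2–B3, B3–B4, B4–B5, B5–B6

Each bag holds 3 vertices, so the decomposition has width 2, which upper-bounds the treewidth. The edges e–f–c–d–e form a cycle, so G is not a tree and its treewidth is at least 2. Hence tw(G) = 2 exactly.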